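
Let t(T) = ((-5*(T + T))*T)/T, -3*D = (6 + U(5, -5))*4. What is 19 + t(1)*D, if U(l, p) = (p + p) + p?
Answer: -101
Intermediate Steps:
U(l, p) = 3*p (U(l, p) = 2*p + p = 3*p)
D = 12 (D = -(6 + 3*(-5))*4/3 = -(6 - 15)*4/3 = -(-3)*4 = -⅓*(-36) = 12)
t(T) = -10*T (t(T) = ((-10*T)*T)/T = (-10*T²)/T = -10*T)
19 + t(1)*D = 19 - 10*1*12 = 19 - 10*12 = 19 - 120 = -101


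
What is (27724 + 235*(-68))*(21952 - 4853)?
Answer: 200810656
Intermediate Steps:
(27724 + 235*(-68))*(21952 - 4853) = (27724 - 15980)*17099 = 11744*17099 = 200810656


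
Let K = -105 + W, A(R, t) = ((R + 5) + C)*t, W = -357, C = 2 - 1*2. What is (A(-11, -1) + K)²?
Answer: 207936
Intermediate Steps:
C = 0 (C = 2 - 2 = 0)
A(R, t) = t*(5 + R) (A(R, t) = ((R + 5) + 0)*t = ((5 + R) + 0)*t = (5 + R)*t = t*(5 + R))
K = -462 (K = -105 - 357 = -462)
(A(-11, -1) + K)² = (-(5 - 11) - 462)² = (-1*(-6) - 462)² = (6 - 462)² = (-456)² = 207936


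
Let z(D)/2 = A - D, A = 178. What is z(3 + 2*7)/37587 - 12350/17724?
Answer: -76415387/111031998 ≈ -0.68823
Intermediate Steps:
z(D) = 356 - 2*D (z(D) = 2*(178 - D) = 356 - 2*D)
z(3 + 2*7)/37587 - 12350/17724 = (356 - 2*(3 + 2*7))/37587 - 12350/17724 = (356 - 2*(3 + 14))*(1/37587) - 12350*1/17724 = (356 - 2*17)*(1/37587) - 6175/8862 = (356 - 34)*(1/37587) - 6175/8862 = 322*(1/37587) - 6175/8862 = 322/37587 - 6175/8862 = -76415387/111031998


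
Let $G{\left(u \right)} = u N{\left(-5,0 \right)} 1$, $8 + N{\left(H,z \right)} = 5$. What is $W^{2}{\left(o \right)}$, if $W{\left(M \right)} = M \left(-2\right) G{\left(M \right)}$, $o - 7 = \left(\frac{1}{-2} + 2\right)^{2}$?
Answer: $\frac{16867449}{64} \approx 2.6355 \cdot 10^{5}$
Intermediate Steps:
$N{\left(H,z \right)} = -3$ ($N{\left(H,z \right)} = -8 + 5 = -3$)
$G{\left(u \right)} = - 3 u$ ($G{\left(u \right)} = u \left(-3\right) 1 = - 3 u 1 = - 3 u$)
$o = \frac{37}{4}$ ($o = 7 + \left(\frac{1}{-2} + 2\right)^{2} = 7 + \left(- \frac{1}{2} + 2\right)^{2} = 7 + \left(\frac{3}{2}\right)^{2} = 7 + \frac{9}{4} = \frac{37}{4} \approx 9.25$)
$W{\left(M \right)} = 6 M^{2}$ ($W{\left(M \right)} = M \left(-2\right) \left(- 3 M\right) = - 2 M \left(- 3 M\right) = 6 M^{2}$)
$W^{2}{\left(o \right)} = \left(6 \left(\frac{37}{4}\right)^{2}\right)^{2} = \left(6 \cdot \frac{1369}{16}\right)^{2} = \left(\frac{4107}{8}\right)^{2} = \frac{16867449}{64}$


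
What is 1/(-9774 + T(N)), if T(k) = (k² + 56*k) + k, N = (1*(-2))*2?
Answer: -1/9986 ≈ -0.00010014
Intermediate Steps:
N = -4 (N = -2*2 = -4)
T(k) = k² + 57*k
1/(-9774 + T(N)) = 1/(-9774 - 4*(57 - 4)) = 1/(-9774 - 4*53) = 1/(-9774 - 212) = 1/(-9986) = -1/9986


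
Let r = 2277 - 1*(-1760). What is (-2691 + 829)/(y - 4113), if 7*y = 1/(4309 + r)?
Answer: 108781764/240289685 ≈ 0.45271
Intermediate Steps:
r = 4037 (r = 2277 + 1760 = 4037)
y = 1/58422 (y = 1/(7*(4309 + 4037)) = (1/7)/8346 = (1/7)*(1/8346) = 1/58422 ≈ 1.7117e-5)
(-2691 + 829)/(y - 4113) = (-2691 + 829)/(1/58422 - 4113) = -1862/(-240289685/58422) = -1862*(-58422/240289685) = 108781764/240289685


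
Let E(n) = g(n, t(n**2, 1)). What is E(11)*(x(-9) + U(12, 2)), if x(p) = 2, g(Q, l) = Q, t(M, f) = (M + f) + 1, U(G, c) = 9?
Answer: 121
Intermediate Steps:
t(M, f) = 1 + M + f
E(n) = n
E(11)*(x(-9) + U(12, 2)) = 11*(2 + 9) = 11*11 = 121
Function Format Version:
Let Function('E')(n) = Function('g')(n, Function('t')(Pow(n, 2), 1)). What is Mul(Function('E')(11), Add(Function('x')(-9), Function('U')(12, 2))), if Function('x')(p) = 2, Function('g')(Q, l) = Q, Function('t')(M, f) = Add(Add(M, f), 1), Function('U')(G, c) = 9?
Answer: 121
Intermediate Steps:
Function('t')(M, f) = Add(1, M, f)
Function('E')(n) = n
Mul(Function('E')(11), Add(Function('x')(-9), Function('U')(12, 2))) = Mul(11, Add(2, 9)) = Mul(11, 11) = 121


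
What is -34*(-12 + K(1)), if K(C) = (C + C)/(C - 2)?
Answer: 476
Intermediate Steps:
K(C) = 2*C/(-2 + C) (K(C) = (2*C)/(-2 + C) = 2*C/(-2 + C))
-34*(-12 + K(1)) = -34*(-12 + 2*1/(-2 + 1)) = -34*(-12 + 2*1/(-1)) = -34*(-12 + 2*1*(-1)) = -34*(-12 - 2) = -34*(-14) = 476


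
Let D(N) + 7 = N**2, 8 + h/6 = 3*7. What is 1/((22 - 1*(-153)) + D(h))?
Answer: 1/6252 ≈ 0.00015995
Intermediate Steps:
h = 78 (h = -48 + 6*(3*7) = -48 + 6*21 = -48 + 126 = 78)
D(N) = -7 + N**2
1/((22 - 1*(-153)) + D(h)) = 1/((22 - 1*(-153)) + (-7 + 78**2)) = 1/((22 + 153) + (-7 + 6084)) = 1/(175 + 6077) = 1/6252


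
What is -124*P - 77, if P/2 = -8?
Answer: 1907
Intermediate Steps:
P = -16 (P = 2*(-8) = -16)
-124*P - 77 = -124*(-16) - 77 = 1984 - 77 = 1907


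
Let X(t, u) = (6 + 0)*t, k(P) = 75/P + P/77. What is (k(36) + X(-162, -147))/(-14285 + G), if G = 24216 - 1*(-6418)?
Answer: -895771/15106476 ≈ -0.059297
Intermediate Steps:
G = 30634 (G = 24216 + 6418 = 30634)
k(P) = 75/P + P/77 (k(P) = 75/P + P*(1/77) = 75/P + P/77)
X(t, u) = 6*t
(k(36) + X(-162, -147))/(-14285 + G) = ((75/36 + (1/77)*36) + 6*(-162))/(-14285 + 30634) = ((75*(1/36) + 36/77) - 972)/16349 = ((25/12 + 36/77) - 972)*(1/16349) = (2357/924 - 972)*(1/16349) = -895771/924*1/16349 = -895771/15106476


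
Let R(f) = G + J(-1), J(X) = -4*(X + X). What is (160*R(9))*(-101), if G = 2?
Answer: -161600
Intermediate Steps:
J(X) = -8*X
R(f) = 10 (R(f) = 2 - 8*(-1) = 2 + 8 = 10)
(160*R(9))*(-101) = (160*10)*(-101) = 1600*(-101) = -161600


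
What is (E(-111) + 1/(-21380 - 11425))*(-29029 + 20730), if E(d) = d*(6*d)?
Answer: -20126257018271/32805 ≈ -6.1351e+8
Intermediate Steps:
E(d) = 6*d²
(E(-111) + 1/(-21380 - 11425))*(-29029 + 20730) = (6*(-111)² + 1/(-21380 - 11425))*(-29029 + 20730) = (6*12321 + 1/(-32805))*(-8299) = (73926 - 1/32805)*(-8299) = (2425142429/32805)*(-8299) = -20126257018271/32805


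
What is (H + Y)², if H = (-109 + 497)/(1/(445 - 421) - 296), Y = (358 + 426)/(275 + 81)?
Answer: 317442096400/399635115889 ≈ 0.79433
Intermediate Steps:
Y = 196/89 (Y = 784/356 = 784*(1/356) = 196/89 ≈ 2.2022)
H = -9312/7103 (H = 388/(1/24 - 296) = 388/(-7103/24) = 388*(-24/7103) = -9312/7103 ≈ -1.3110)
(H + Y)² = (-9312/7103 + 196/89)² = (563420/632167)² = 317442096400/399635115889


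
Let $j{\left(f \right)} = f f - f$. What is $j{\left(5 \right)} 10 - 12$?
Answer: $188$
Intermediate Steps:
$j{\left(f \right)} = f^{2} - f$
$j{\left(5 \right)} 10 - 12 = 5 \left(-1 + 5\right) 10 - 12 = 5 \cdot 4 \cdot 10 - 12 = 20 \cdot 10 - 12 = 200 - 12 = 188$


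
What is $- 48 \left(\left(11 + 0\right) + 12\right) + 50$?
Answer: $-1054$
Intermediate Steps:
$- 48 \left(\left(11 + 0\right) + 12\right) + 50 = - 48 \left(11 + 12\right) + 50 = \left(-48\right) 23 + 50 = -1104 + 50 = -1054$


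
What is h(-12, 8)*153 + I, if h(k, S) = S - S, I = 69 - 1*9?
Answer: 60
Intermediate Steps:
I = 60 (I = 69 - 9 = 60)
h(k, S) = 0
h(-12, 8)*153 + I = 0*153 + 60 = 0 + 60 = 60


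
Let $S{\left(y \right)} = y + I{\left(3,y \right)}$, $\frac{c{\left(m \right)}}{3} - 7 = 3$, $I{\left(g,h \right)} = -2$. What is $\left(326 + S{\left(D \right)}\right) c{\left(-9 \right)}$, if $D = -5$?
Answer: $9570$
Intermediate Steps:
$c{\left(m \right)} = 30$ ($c{\left(m \right)} = 21 + 3 \cdot 3 = 21 + 9 = 30$)
$S{\left(y \right)} = -2 + y$ ($S{\left(y \right)} = y - 2 = -2 + y$)
$\left(326 + S{\left(D \right)}\right) c{\left(-9 \right)} = \left(326 - 7\right) 30 = 319 \cdot 30 = 9570$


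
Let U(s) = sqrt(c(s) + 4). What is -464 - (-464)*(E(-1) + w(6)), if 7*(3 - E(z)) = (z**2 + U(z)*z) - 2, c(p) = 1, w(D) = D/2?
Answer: 16704/7 + 464*sqrt(5)/7 ≈ 2534.5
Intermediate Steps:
w(D) = D/2 (w(D) = D*(1/2) = D/2)
U(s) = sqrt(5) (U(s) = sqrt(1 + 4) = sqrt(5))
E(z) = 23/7 - z**2/7 - z*sqrt(5)/7 (E(z) = 3 - ((z**2 + sqrt(5)*z) - 2)/7 = 3 - ((z**2 + z*sqrt(5)) - 2)/7 = 3 - (-2 + z**2 + z*sqrt(5))/7 = 3 + (2/7 - z**2/7 - z*sqrt(5)/7) = 23/7 - z**2/7 - z*sqrt(5)/7)
-464 - (-464)*(E(-1) + w(6)) = -464 - (-464)*((23/7 - 1/7*(-1)**2 - 1/7*(-1)*sqrt(5)) + (1/2)*6) = -464 - (-464)*((23/7 - 1/7*1 + sqrt(5)/7) + 3) = -464 - (-464)*((23/7 - 1/7 + sqrt(5)/7) + 3) = -464 - (-464)*((22/7 + sqrt(5)/7) + 3) = -464 - (-464)*(43/7 + sqrt(5)/7) = -464 - 464*(-43/7 - sqrt(5)/7) = -464 + (19952/7 + 464*sqrt(5)/7) = 16704/7 + 464*sqrt(5)/7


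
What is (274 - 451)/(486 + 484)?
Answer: -177/970 ≈ -0.18247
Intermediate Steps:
(274 - 451)/(486 + 484) = -177/970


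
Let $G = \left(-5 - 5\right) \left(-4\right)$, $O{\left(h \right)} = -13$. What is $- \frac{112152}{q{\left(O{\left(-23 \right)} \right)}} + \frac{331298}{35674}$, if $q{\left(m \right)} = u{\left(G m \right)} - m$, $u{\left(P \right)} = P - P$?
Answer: $- \frac{1998301787}{231881} \approx -8617.8$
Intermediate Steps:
$G = 40$ ($G = \left(-10\right) \left(-4\right) = 40$)
$u{\left(P \right)} = 0$
$q{\left(m \right)} = - m$ ($q{\left(m \right)} = 0 - m = - m$)
$- \frac{112152}{q{\left(O{\left(-23 \right)} \right)}} + \frac{331298}{35674} = - \frac{112152}{\left(-1\right) \left(-13\right)} + \frac{331298}{35674} = - \frac{112152}{13} + 331298 \cdot \frac{1}{35674} = \left(-112152\right) \frac{1}{13} + \frac{165649}{17837} = - \frac{112152}{13} + \frac{165649}{17837} = - \frac{1998301787}{231881}$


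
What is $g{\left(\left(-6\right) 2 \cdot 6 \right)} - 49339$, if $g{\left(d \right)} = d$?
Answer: $-49411$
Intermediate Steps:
$g{\left(\left(-6\right) 2 \cdot 6 \right)} - 49339 = \left(-6\right) 2 \cdot 6 - 49339 = \left(-12\right) 6 - 49339 = -72 - 49339 = -49411$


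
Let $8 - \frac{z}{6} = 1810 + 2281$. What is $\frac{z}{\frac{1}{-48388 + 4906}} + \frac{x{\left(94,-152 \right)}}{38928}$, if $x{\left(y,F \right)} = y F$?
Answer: $\frac{2591685212695}{2433} \approx 1.0652 \cdot 10^{9}$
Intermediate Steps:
$z = -24498$ ($z = 48 - 6 \left(1810 + 2281\right) = 48 - 24546 = -24498$)
$x{\left(y,F \right)} = F y$
$\frac{z}{\frac{1}{-48388 + 4906}} + \frac{x{\left(94,-152 \right)}}{38928} = - \frac{24498}{\frac{1}{-48388 + 4906}} + \frac{\left(-152\right) 94}{38928} = - \frac{24498}{\frac{1}{-43482}} - \frac{893}{2433} = - \frac{24498}{- \frac{1}{43482}} - \frac{893}{2433} = \left(-24498\right) \left(-43482\right) - \frac{893}{2433} = 1065222036 - \frac{893}{2433} = \frac{2591685212695}{2433}$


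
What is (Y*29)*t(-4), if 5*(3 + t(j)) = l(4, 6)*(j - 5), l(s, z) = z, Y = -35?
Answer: 14007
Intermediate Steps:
t(j) = -9 + 6*j/5 (t(j) = -3 + (6*(j - 5))/5 = -3 + (6*(-5 + j))/5 = -3 + (-30 + 6*j)/5 = -3 + (-6 + 6*j/5) = -9 + 6*j/5)
(Y*29)*t(-4) = (-35*29)*(-9 + (6/5)*(-4)) = -1015*(-9 - 24/5) = -1015*(-69/5) = 14007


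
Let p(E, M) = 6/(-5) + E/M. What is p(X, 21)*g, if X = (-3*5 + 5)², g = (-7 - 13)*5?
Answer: -7480/21 ≈ -356.19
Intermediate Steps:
g = -100 (g = -20*5 = -100)
X = 100 (X = (-15 + 5)² = (-10)² = 100)
p(E, M) = -6/5 + E/M (p(E, M) = 6*(-⅕) + E/M = -6/5 + E/M)
p(X, 21)*g = (-6/5 + 100/21)*(-100) = (374/105)*(-100) = -7480/21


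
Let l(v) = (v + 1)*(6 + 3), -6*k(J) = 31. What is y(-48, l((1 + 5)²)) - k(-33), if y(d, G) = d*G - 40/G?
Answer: -10641983/666 ≈ -15979.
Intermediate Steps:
k(J) = -31/6 (k(J) = -⅙*31 = -31/6)
l(v) = 9 + 9*v (l(v) = (1 + v)*9 = 9 + 9*v)
y(d, G) = -40/G + G*d (y(d, G) = G*d - 40/G = -40/G + G*d)
y(-48, l((1 + 5)²)) - k(-33) = (-40/(9 + 9*(1 + 5)²) + (9 + 9*(1 + 5)²)*(-48)) - 1*(-31/6) = (-40/(9 + 9*6²) + (9 + 9*6²)*(-48)) + 31/6 = (-40/(9 + 9*36) + (9 + 9*36)*(-48)) + 31/6 = (-40/(9 + 324) + (9 + 324)*(-48)) + 31/6 = (-40/333 + 333*(-48)) + 31/6 = (-40*1/333 - 15984) + 31/6 = (-40/333 - 15984) + 31/6 = -5322712/333 + 31/6 = -10641983/666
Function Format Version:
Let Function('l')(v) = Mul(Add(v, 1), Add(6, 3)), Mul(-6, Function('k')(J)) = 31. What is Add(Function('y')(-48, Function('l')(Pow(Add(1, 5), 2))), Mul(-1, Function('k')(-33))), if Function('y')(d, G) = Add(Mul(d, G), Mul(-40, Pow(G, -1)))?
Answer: Rational(-10641983, 666) ≈ -15979.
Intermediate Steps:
Function('k')(J) = Rational(-31, 6) (Function('k')(J) = Mul(Rational(-1, 6), 31) = Rational(-31, 6))
Function('l')(v) = Add(9, Mul(9, v)) (Function('l')(v) = Mul(Add(1, v), 9) = Add(9, Mul(9, v)))
Function('y')(d, G) = Add(Mul(-40, Pow(G, -1)), Mul(G, d)) (Function('y')(d, G) = Add(Mul(G, d), Mul(-40, Pow(G, -1))) = Add(Mul(-40, Pow(G, -1)), Mul(G, d)))
Add(Function('y')(-48, Function('l')(Pow(Add(1, 5), 2))), Mul(-1, Function('k')(-33))) = Add(Add(Mul(-40, Pow(Add(9, Mul(9, Pow(Add(1, 5), 2))), -1)), Mul(Add(9, Mul(9, Pow(Add(1, 5), 2))), -48)), Mul(-1, Rational(-31, 6))) = Add(Add(Mul(-40, Pow(Add(9, Mul(9, Pow(6, 2))), -1)), Mul(Add(9, Mul(9, Pow(6, 2))), -48)), Rational(31, 6)) = Add(Add(Mul(-40, Pow(Add(9, Mul(9, 36)), -1)), Mul(Add(9, Mul(9, 36)), -48)), Rational(31, 6)) = Add(Add(Mul(-40, Pow(Add(9, 324), -1)), Mul(Add(9, 324), -48)), Rational(31, 6)) = Add(Add(Mul(-40, Pow(333, -1)), Mul(333, -48)), Rational(31, 6)) = Add(Add(Mul(-40, Rational(1, 333)), -15984), Rational(31, 6)) = Add(Add(Rational(-40, 333), -15984), Rational(31, 6)) = Add(Rational(-5322712, 333), Rational(31, 6)) = Rational(-10641983, 666)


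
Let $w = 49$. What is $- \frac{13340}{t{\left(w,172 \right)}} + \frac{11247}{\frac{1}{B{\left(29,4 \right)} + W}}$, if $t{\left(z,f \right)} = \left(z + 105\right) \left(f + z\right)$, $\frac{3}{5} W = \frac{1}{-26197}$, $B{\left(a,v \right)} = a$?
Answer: $\frac{371869893952}{1140139} \approx 3.2616 \cdot 10^{5}$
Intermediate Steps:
$W = - \frac{5}{78591}$ ($W = \frac{5}{3 \left(-26197\right)} = \frac{5}{3} \left(- \frac{1}{26197}\right) = - \frac{5}{78591} \approx -6.3621 \cdot 10^{-5}$)
$t{\left(z,f \right)} = \left(105 + z\right) \left(f + z\right)$
$- \frac{13340}{t{\left(w,172 \right)}} + \frac{11247}{\frac{1}{B{\left(29,4 \right)} + W}} = - \frac{13340}{49^{2} + 105 \cdot 172 + 105 \cdot 49 + 172 \cdot 49} + \frac{11247}{\frac{1}{29 - \frac{5}{78591}}} = - \frac{13340}{2401 + 18060 + 5145 + 8428} + \frac{11247}{\frac{1}{\frac{2279134}{78591}}} = - \frac{13340}{34034} + \frac{11247}{\frac{78591}{2279134}} = \left(-13340\right) \frac{1}{34034} + 11247 \cdot \frac{2279134}{78591} = - \frac{6670}{17017} + \frac{371498842}{1139} = \frac{371869893952}{1140139}$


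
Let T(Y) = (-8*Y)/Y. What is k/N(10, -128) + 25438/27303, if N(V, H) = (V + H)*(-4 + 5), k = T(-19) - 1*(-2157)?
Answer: -55672463/3221754 ≈ -17.280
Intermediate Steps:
T(Y) = -8
k = 2149 (k = -8 - 1*(-2157) = -8 + 2157 = 2149)
N(V, H) = H + V (N(V, H) = (H + V)*1 = H + V)
k/N(10, -128) + 25438/27303 = 2149/(-128 + 10) + 25438/27303 = 2149/(-118) + 25438*(1/27303) = 2149*(-1/118) + 25438/27303 = -2149/118 + 25438/27303 = -55672463/3221754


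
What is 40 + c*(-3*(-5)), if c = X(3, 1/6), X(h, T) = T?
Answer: 85/2 ≈ 42.500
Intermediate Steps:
c = ⅙ (c = 1/6 = ⅙ ≈ 0.16667)
40 + c*(-3*(-5)) = 40 + (-3*(-5))/6 = 40 + (⅙)*15 = 40 + 5/2 = 85/2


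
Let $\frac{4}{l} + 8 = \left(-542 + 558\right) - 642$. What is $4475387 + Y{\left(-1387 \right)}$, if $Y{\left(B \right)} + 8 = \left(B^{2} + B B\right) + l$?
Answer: $\frac{2638364687}{317} \approx 8.3229 \cdot 10^{6}$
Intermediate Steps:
$l = - \frac{2}{317}$ ($l = \frac{4}{-8 + \left(\left(-542 + 558\right) - 642\right)} = \frac{4}{-8 + \left(16 - 642\right)} = \frac{4}{-8 - 626} = \frac{4}{-634} = 4 \left(- \frac{1}{634}\right) = - \frac{2}{317} \approx -0.0063092$)
$Y{\left(B \right)} = - \frac{2538}{317} + 2 B^{2}$ ($Y{\left(B \right)} = -8 - \left(\frac{2}{317} - B^{2} - B B\right) = -8 + \left(\left(B^{2} + B^{2}\right) - \frac{2}{317}\right) = -8 + \left(2 B^{2} - \frac{2}{317}\right) = -8 + \left(- \frac{2}{317} + 2 B^{2}\right) = - \frac{2538}{317} + 2 B^{2}$)
$4475387 + Y{\left(-1387 \right)} = 4475387 - \left(\frac{2538}{317} - 2 \left(-1387\right)^{2}\right) = 4475387 + \left(- \frac{2538}{317} + 2 \cdot 1923769\right) = 4475387 + \left(- \frac{2538}{317} + 3847538\right) = 4475387 + \frac{1219667008}{317} = \frac{2638364687}{317}$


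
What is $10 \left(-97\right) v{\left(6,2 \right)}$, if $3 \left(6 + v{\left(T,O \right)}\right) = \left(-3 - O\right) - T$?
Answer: $\frac{28130}{3} \approx 9376.7$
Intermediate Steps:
$v{\left(T,O \right)} = -7 - \frac{O}{3} - \frac{T}{3}$ ($v{\left(T,O \right)} = -6 + \frac{\left(-3 - O\right) - T}{3} = -6 + \frac{-3 - O - T}{3} = -6 - \left(1 + \frac{O}{3} + \frac{T}{3}\right) = -7 - \frac{O}{3} - \frac{T}{3}$)
$10 \left(-97\right) v{\left(6,2 \right)} = 10 \left(-97\right) \left(-7 - \frac{2}{3} - 2\right) = - 970 \left(-7 - \frac{2}{3} - 2\right) = \left(-970\right) \left(- \frac{29}{3}\right) = \frac{28130}{3}$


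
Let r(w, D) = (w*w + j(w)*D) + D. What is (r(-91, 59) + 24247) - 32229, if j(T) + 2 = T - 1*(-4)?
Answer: -4893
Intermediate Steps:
j(T) = 2 + T (j(T) = -2 + (T - 1*(-4)) = -2 + (T + 4) = -2 + (4 + T) = 2 + T)
r(w, D) = D + w² + D*(2 + w) (r(w, D) = (w*w + (2 + w)*D) + D = (w² + D*(2 + w)) + D = D + w² + D*(2 + w))
(r(-91, 59) + 24247) - 32229 = ((59 + (-91)² + 59*(2 - 91)) + 24247) - 32229 = ((59 + 8281 + 59*(-89)) + 24247) - 32229 = ((59 + 8281 - 5251) + 24247) - 32229 = (3089 + 24247) - 32229 = 27336 - 32229 = -4893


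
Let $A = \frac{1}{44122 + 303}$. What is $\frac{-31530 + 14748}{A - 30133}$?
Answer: $\frac{124256725}{223109754} \approx 0.55693$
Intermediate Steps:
$A = \frac{1}{44425} \approx 2.251 \cdot 10^{-5}$
$\frac{-31530 + 14748}{A - 30133} = \frac{-31530 + 14748}{\frac{1}{44425} - 30133} = - \frac{16782}{- \frac{1338658524}{44425}} = \left(-16782\right) \left(- \frac{44425}{1338658524}\right) = \frac{124256725}{223109754}$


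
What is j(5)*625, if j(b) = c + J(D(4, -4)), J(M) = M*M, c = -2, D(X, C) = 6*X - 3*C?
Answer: 808750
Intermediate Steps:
D(X, C) = -3*C + 6*X
J(M) = M²
j(b) = 1294 (j(b) = -2 + (-3*(-4) + 6*4)² = -2 + (12 + 24)² = -2 + 36² = -2 + 1296 = 1294)
j(5)*625 = 1294*625 = 808750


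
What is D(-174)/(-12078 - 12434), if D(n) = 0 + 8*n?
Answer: 87/1532 ≈ 0.056789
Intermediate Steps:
D(n) = 8*n
D(-174)/(-12078 - 12434) = (8*(-174))/(-12078 - 12434) = -1392/(-24512) = -1392*(-1/24512) = 87/1532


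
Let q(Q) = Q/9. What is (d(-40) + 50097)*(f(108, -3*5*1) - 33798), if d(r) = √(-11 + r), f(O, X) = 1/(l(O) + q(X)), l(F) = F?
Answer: -540123761223/319 - 10781559*I*√51/319 ≈ -1.6932e+9 - 2.4137e+5*I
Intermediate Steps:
q(Q) = Q/9 (q(Q) = Q*(⅑) = Q/9)
f(O, X) = 1/(O + X/9)
(d(-40) + 50097)*(f(108, -3*5*1) - 33798) = (√(-11 - 40) + 50097)*(9/(-3*5*1 + 9*108) - 33798) = (√(-51) + 50097)*(9/(-15*1 + 972) - 33798) = (I*√51 + 50097)*(9/(-15 + 972) - 33798) = (50097 + I*√51)*(9/957 - 33798) = (50097 + I*√51)*(9*(1/957) - 33798) = (50097 + I*√51)*(3/319 - 33798) = (50097 + I*√51)*(-10781559/319) = -540123761223/319 - 10781559*I*√51/319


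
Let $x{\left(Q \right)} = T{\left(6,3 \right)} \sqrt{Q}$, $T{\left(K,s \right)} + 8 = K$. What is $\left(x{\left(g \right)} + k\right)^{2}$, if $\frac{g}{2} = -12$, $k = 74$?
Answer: $5380 - 592 i \sqrt{6} \approx 5380.0 - 1450.1 i$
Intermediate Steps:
$g = -24$ ($g = 2 \left(-12\right) = -24$)
$T{\left(K,s \right)} = -8 + K$
$x{\left(Q \right)} = - 2 \sqrt{Q}$ ($x{\left(Q \right)} = \left(-8 + 6\right) \sqrt{Q} = - 2 \sqrt{Q}$)
$\left(x{\left(g \right)} + k\right)^{2} = \left(- 2 \sqrt{-24} + 74\right)^{2} = \left(- 2 \cdot 2 i \sqrt{6} + 74\right)^{2} = \left(- 4 i \sqrt{6} + 74\right)^{2} = \left(74 - 4 i \sqrt{6}\right)^{2}$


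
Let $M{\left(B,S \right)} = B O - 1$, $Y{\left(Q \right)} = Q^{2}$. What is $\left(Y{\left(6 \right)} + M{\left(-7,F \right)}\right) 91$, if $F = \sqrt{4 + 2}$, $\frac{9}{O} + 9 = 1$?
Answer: $\frac{31213}{8} \approx 3901.6$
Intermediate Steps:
$O = - \frac{9}{8}$ ($O = \frac{9}{-9 + 1} = \frac{9}{-8} = 9 \left(- \frac{1}{8}\right) = - \frac{9}{8} \approx -1.125$)
$F = \sqrt{6} \approx 2.4495$
$M{\left(B,S \right)} = -1 - \frac{9 B}{8}$ ($M{\left(B,S \right)} = B \left(- \frac{9}{8}\right) - 1 = - \frac{9 B}{8} - 1 = -1 - \frac{9 B}{8}$)
$\left(Y{\left(6 \right)} + M{\left(-7,F \right)}\right) 91 = \left(6^{2} - - \frac{55}{8}\right) 91 = \left(36 + \left(-1 + \frac{63}{8}\right)\right) 91 = \left(36 + \frac{55}{8}\right) 91 = \frac{343}{8} \cdot 91 = \frac{31213}{8}$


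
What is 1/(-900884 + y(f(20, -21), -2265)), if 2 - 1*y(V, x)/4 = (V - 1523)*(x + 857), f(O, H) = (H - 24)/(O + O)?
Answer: -1/9484748 ≈ -1.0543e-7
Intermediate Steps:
f(O, H) = (-24 + H)/(2*O) (f(O, H) = (-24 + H)/((2*O)) = (-24 + H)*(1/(2*O)) = (-24 + H)/(2*O))
y(V, x) = 8 - 4*(-1523 + V)*(857 + x) (y(V, x) = 8 - 4*(V - 1523)*(x + 857) = 8 - 4*(-1523 + V)*(857 + x))
1/(-900884 + y(f(20, -21), -2265)) = 1/(-900884 + (5220852 - 1714*(-24 - 21)/20 + 6092*(-2265) - 4*(1/2)*(-24 - 21)/20*(-2265))) = 1/(-900884 + (5220852 - 1714*(-45)/20 - 13798380 - 4*(1/2)*(1/20)*(-45)*(-2265))) = 1/(-900884 + (5220852 - 3428*(-9/8) - 13798380 - 4*(-9/8)*(-2265))) = 1/(-900884 + (5220852 + 7713/2 - 13798380 - 20385/2)) = 1/(-900884 - 8583864) = 1/(-9484748) = -1/9484748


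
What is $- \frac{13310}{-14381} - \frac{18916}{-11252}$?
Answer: $\frac{105448779}{40453753} \approx 2.6067$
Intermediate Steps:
$- \frac{13310}{-14381} - \frac{18916}{-11252} = \left(-13310\right) \left(- \frac{1}{14381}\right) - - \frac{4729}{2813} = \frac{13310}{14381} + \frac{4729}{2813} = \frac{105448779}{40453753}$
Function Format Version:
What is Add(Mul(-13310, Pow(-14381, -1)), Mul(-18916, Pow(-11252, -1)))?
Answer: Rational(105448779, 40453753) ≈ 2.6067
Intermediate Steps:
Add(Mul(-13310, Pow(-14381, -1)), Mul(-18916, Pow(-11252, -1))) = Add(Mul(-13310, Rational(-1, 14381)), Mul(-18916, Rational(-1, 11252))) = Add(Rational(13310, 14381), Rational(4729, 2813)) = Rational(105448779, 40453753)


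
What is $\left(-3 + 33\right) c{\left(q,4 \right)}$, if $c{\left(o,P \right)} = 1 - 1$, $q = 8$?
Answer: $0$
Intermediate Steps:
$c{\left(o,P \right)} = 0$
$\left(-3 + 33\right) c{\left(q,4 \right)} = \left(-3 + 33\right) 0 = 30 \cdot 0 = 0$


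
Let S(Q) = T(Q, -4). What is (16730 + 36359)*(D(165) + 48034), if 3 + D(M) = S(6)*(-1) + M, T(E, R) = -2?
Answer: 2558783622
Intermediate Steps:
S(Q) = -2
D(M) = -1 + M (D(M) = -3 + (-2*(-1) + M) = -3 + (2 + M) = -1 + M)
(16730 + 36359)*(D(165) + 48034) = (16730 + 36359)*((-1 + 165) + 48034) = 53089*(164 + 48034) = 53089*48198 = 2558783622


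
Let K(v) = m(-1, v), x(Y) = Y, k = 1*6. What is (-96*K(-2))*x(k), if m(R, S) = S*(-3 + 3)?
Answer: 0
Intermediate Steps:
k = 6
m(R, S) = 0 (m(R, S) = S*0 = 0)
K(v) = 0
(-96*K(-2))*x(k) = -96*0*6 = 0*6 = 0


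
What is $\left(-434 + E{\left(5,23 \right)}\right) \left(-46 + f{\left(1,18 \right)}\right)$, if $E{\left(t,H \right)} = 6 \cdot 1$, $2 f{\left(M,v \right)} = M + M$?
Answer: $19260$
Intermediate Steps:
$f{\left(M,v \right)} = M$ ($f{\left(M,v \right)} = \frac{M + M}{2} = \frac{2 M}{2} = M$)
$E{\left(t,H \right)} = 6$
$\left(-434 + E{\left(5,23 \right)}\right) \left(-46 + f{\left(1,18 \right)}\right) = \left(-434 + 6\right) \left(-46 + 1\right) = \left(-428\right) \left(-45\right) = 19260$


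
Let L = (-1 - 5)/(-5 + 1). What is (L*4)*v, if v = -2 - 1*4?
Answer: -36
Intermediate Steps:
L = 3/2 (L = -6/(-4) = -6*(-1/4) = 3/2 ≈ 1.5000)
v = -6 (v = -2 - 4 = -6)
(L*4)*v = ((3/2)*4)*(-6) = 6*(-6) = -36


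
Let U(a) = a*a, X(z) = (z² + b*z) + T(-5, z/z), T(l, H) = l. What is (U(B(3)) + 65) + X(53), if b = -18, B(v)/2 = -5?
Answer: 2015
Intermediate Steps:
B(v) = -10 (B(v) = 2*(-5) = -10)
X(z) = -5 + z² - 18*z (X(z) = (z² - 18*z) - 5 = -5 + z² - 18*z)
U(a) = a²
(U(B(3)) + 65) + X(53) = ((-10)² + 65) + (-5 + 53² - 18*53) = (100 + 65) + (-5 + 2809 - 954) = 165 + 1850 = 2015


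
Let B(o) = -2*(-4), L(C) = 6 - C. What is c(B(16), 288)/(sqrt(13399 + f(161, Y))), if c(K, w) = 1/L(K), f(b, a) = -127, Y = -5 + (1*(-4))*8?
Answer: -sqrt(3318)/13272 ≈ -0.0043401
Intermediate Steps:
Y = -37 (Y = -5 - 4*8 = -5 - 32 = -37)
B(o) = 8
c(K, w) = 1/(6 - K)
c(B(16), 288)/(sqrt(13399 + f(161, Y))) = (-1/(-6 + 8))/(sqrt(13399 - 127)) = (-1/2)/(sqrt(13272)) = (-1*1/2)/((2*sqrt(3318))) = -sqrt(3318)/13272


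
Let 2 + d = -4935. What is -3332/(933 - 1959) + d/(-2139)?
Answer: 2032085/365769 ≈ 5.5556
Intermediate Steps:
d = -4937 (d = -2 - 4935 = -4937)
-3332/(933 - 1959) + d/(-2139) = -3332/(933 - 1959) - 4937/(-2139) = -3332/(-1026) - 4937*(-1/2139) = -3332*(-1/1026) + 4937/2139 = 1666/513 + 4937/2139 = 2032085/365769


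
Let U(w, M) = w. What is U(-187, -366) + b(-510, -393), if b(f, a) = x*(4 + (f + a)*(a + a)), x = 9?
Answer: 6387671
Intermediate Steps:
b(f, a) = 36 + 18*a*(a + f) (b(f, a) = 9*(4 + (f + a)*(a + a)) = 9*(4 + (a + f)*(2*a)) = 9*(4 + 2*a*(a + f)) = 36 + 18*a*(a + f))
U(-187, -366) + b(-510, -393) = -187 + (36 + 18*(-393)**2 + 18*(-393)*(-510)) = -187 + (36 + 18*154449 + 3607740) = -187 + (36 + 2780082 + 3607740) = -187 + 6387858 = 6387671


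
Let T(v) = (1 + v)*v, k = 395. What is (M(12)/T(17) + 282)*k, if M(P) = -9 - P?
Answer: 11359015/102 ≈ 1.1136e+5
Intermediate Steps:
T(v) = v*(1 + v)
(M(12)/T(17) + 282)*k = ((-9 - 1*12)/((17*(1 + 17))) + 282)*395 = ((-9 - 12)/((17*18)) + 282)*395 = (-21/306 + 282)*395 = (-21*1/306 + 282)*395 = (-7/102 + 282)*395 = (28757/102)*395 = 11359015/102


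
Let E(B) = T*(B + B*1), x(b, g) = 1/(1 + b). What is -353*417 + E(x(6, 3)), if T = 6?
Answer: -1030395/7 ≈ -1.4720e+5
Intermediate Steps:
E(B) = 12*B (E(B) = 6*(B + B*1) = 6*(B + B) = 6*(2*B) = 12*B)
-353*417 + E(x(6, 3)) = -353*417 + 12/(1 + 6) = -147201 + 12/7 = -1030395/7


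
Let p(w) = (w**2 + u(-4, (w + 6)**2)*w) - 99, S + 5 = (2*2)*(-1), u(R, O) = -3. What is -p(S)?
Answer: -9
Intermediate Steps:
S = -9 (S = -5 + (2*2)*(-1) = -5 + 4*(-1) = -5 - 4 = -9)
p(w) = -99 + w**2 - 3*w (p(w) = (w**2 - 3*w) - 99 = -99 + w**2 - 3*w)
-p(S) = -(-99 + (-9)**2 - 3*(-9)) = -(-99 + 81 + 27) = -1*9 = -9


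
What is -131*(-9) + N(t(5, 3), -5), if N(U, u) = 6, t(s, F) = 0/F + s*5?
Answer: 1185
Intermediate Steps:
t(s, F) = 5*s (t(s, F) = 0 + 5*s = 5*s)
-131*(-9) + N(t(5, 3), -5) = -131*(-9) + 6 = 1179 + 6 = 1185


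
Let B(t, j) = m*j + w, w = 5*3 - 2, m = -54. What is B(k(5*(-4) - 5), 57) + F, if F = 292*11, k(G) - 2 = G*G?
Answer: 147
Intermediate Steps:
k(G) = 2 + G² (k(G) = 2 + G*G = 2 + G²)
w = 13 (w = 15 - 2 = 13)
B(t, j) = 13 - 54*j (B(t, j) = -54*j + 13 = 13 - 54*j)
F = 3212
B(k(5*(-4) - 5), 57) + F = (13 - 54*57) + 3212 = (13 - 3078) + 3212 = -3065 + 3212 = 147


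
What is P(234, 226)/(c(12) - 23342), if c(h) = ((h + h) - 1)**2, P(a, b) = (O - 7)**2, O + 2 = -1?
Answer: -100/22813 ≈ -0.0043835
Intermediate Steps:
O = -3 (O = -2 - 1 = -3)
P(a, b) = 100 (P(a, b) = (-3 - 7)**2 = (-10)**2 = 100)
c(h) = (-1 + 2*h)**2 (c(h) = (2*h - 1)**2 = (-1 + 2*h)**2)
P(234, 226)/(c(12) - 23342) = 100/((-1 + 2*12)**2 - 23342) = 100/((-1 + 24)**2 - 23342) = 100/(23**2 - 23342) = 100/(529 - 23342) = 100/(-22813) = 100*(-1/22813) = -100/22813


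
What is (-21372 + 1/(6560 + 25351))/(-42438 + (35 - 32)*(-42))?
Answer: 682001891/1358259804 ≈ 0.50211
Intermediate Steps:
(-21372 + 1/(6560 + 25351))/(-42438 + (35 - 32)*(-42)) = (-21372 + 1/31911)/(-42438 + 3*(-42)) = (-21372 + 1/31911)/(-42438 - 126) = -682001891/31911/(-42564) = -682001891/31911*(-1/42564) = 682001891/1358259804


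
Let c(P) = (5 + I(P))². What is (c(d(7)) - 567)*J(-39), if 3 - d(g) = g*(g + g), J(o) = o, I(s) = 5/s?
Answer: 7638189/361 ≈ 21158.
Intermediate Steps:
d(g) = 3 - 2*g² (d(g) = 3 - g*(g + g) = 3 - g*2*g = 3 - 2*g²)
c(P) = (5 + 5/P)²
(c(d(7)) - 567)*J(-39) = (25*(1 + (3 - 2*7²))²/(3 - 2*7²)² - 567)*(-39) = (25*(1 + (3 - 2*49))²/(3 - 2*49)² - 567)*(-39) = (25*(1 + (3 - 98))²/(3 - 98)² - 567)*(-39) = (25*(1 - 95)²/(-95)² - 567)*(-39) = (25*(1/9025)*(-94)² - 567)*(-39) = (25*(1/9025)*8836 - 567)*(-39) = (8836/361 - 567)*(-39) = -195851/361*(-39) = 7638189/361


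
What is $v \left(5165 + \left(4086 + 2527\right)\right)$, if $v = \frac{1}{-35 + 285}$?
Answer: $\frac{5889}{125} \approx 47.112$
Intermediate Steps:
$v = \frac{1}{250} \approx 0.004$
$v \left(5165 + \left(4086 + 2527\right)\right) = \frac{5165 + \left(4086 + 2527\right)}{250} = \frac{5165 + 6613}{250} = \frac{1}{250} \cdot 11778 = \frac{5889}{125}$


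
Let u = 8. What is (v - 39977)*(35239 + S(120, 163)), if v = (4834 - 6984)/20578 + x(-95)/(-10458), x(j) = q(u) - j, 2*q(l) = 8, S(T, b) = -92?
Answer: -2399832633643815/1707974 ≈ -1.4051e+9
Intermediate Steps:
q(l) = 4 (q(l) = (½)*8 = 4)
x(j) = 4 - j
v = -1362329/11955818 (v = (4834 - 6984)/20578 + (4 - 1*(-95))/(-10458) = -2150*1/20578 + (4 + 95)*(-1/10458) = -1075/10289 + 99*(-1/10458) = -1075/10289 - 11/1162 = -1362329/11955818 ≈ -0.11395)
(v - 39977)*(35239 + S(120, 163)) = (-1362329/11955818 - 39977)*(35239 - 92) = -477959098515/11955818*35147 = -2399832633643815/1707974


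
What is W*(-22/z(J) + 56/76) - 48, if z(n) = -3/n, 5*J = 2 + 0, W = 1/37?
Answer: -505114/10545 ≈ -47.901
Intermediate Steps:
W = 1/37 ≈ 0.027027
J = ⅖ (J = (2 + 0)/5 = (⅕)*2 = ⅖ ≈ 0.40000)
W*(-22/z(J) + 56/76) - 48 = (-22/((-3/⅖)) + 56/76)/37 - 48 = (-22/((-3*5/2)) + 56*(1/76))/37 - 48 = (-22/(-15/2) + 14/19)/37 - 48 = (-22*(-2/15) + 14/19)/37 - 48 = (44/15 + 14/19)/37 - 48 = (1/37)*(1046/285) - 48 = 1046/10545 - 48 = -505114/10545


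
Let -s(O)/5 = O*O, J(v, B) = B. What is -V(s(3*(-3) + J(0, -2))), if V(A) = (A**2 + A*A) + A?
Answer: -731445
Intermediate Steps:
s(O) = -5*O**2 (s(O) = -5*O*O = -5*O**2)
V(A) = A + 2*A**2 (V(A) = (A**2 + A**2) + A = 2*A**2 + A = A + 2*A**2)
-V(s(3*(-3) + J(0, -2))) = -(-5*(3*(-3) - 2)**2)*(1 + 2*(-5*(3*(-3) - 2)**2)) = -(-5*(-9 - 2)**2)*(1 + 2*(-5*(-9 - 2)**2)) = -(-5*(-11)**2)*(1 + 2*(-5*(-11)**2)) = -(-5*121)*(1 + 2*(-5*121)) = -(-605)*(1 + 2*(-605)) = -(-605)*(1 - 1210) = -(-605)*(-1209) = -1*731445 = -731445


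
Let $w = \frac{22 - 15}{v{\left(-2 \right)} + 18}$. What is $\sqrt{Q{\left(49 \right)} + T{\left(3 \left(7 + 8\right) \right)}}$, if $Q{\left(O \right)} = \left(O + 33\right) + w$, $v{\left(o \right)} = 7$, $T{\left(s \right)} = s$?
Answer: $\frac{\sqrt{3182}}{5} \approx 11.282$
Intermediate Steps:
$w = \frac{7}{25}$ ($w = \frac{22 - 15}{7 + 18} = \frac{7}{25} \approx 0.28$)
$Q{\left(O \right)} = \frac{832}{25} + O$ ($Q{\left(O \right)} = \left(O + 33\right) + \frac{7}{25} = \left(33 + O\right) + \frac{7}{25} = \frac{832}{25} + O$)
$\sqrt{Q{\left(49 \right)} + T{\left(3 \left(7 + 8\right) \right)}} = \sqrt{\left(\frac{832}{25} + 49\right) + 3 \left(7 + 8\right)} = \sqrt{\frac{2057}{25} + 3 \cdot 15} = \sqrt{\frac{2057}{25} + 45} = \sqrt{\frac{3182}{25}} = \frac{\sqrt{3182}}{5}$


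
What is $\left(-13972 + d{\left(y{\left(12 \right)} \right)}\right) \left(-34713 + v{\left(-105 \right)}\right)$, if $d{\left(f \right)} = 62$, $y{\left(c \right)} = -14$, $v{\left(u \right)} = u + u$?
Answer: $485778930$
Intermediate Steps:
$v{\left(u \right)} = 2 u$
$\left(-13972 + d{\left(y{\left(12 \right)} \right)}\right) \left(-34713 + v{\left(-105 \right)}\right) = \left(-13972 + 62\right) \left(-34713 + 2 \left(-105\right)\right) = - 13910 \left(-34713 - 210\right) = \left(-13910\right) \left(-34923\right) = 485778930$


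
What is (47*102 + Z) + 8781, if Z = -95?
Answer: 13480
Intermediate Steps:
(47*102 + Z) + 8781 = (47*102 - 95) + 8781 = (4794 - 95) + 8781 = 4699 + 8781 = 13480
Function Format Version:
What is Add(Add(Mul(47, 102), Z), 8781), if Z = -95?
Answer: 13480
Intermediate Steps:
Add(Add(Mul(47, 102), Z), 8781) = Add(Add(Mul(47, 102), -95), 8781) = Add(Add(4794, -95), 8781) = Add(4699, 8781) = 13480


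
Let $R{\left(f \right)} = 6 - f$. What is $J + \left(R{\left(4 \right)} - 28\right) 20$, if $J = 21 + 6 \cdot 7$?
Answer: $-457$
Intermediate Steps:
$J = 63$ ($J = 21 + 42 = 63$)
$J + \left(R{\left(4 \right)} - 28\right) 20 = 63 + \left(\left(6 - 4\right) - 28\right) 20 = 63 + \left(2 - 28\right) 20 = 63 - 520 = -457$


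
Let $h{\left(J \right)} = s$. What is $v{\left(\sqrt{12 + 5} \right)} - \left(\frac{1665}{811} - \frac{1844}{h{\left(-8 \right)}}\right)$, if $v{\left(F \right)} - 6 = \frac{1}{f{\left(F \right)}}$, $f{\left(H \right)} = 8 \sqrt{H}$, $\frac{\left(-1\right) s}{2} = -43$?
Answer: $\frac{885385}{34873} + \frac{17^{\frac{3}{4}}}{136} \approx 25.45$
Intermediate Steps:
$s = 86$ ($s = \left(-2\right) \left(-43\right) = 86$)
$h{\left(J \right)} = 86$
$v{\left(F \right)} = 6 + \frac{1}{8 \sqrt{F}}$
$v{\left(\sqrt{12 + 5} \right)} - \left(\frac{1665}{811} - \frac{1844}{h{\left(-8 \right)}}\right) = \left(6 + \frac{1}{8 \sqrt[4]{12 + 5}}\right) - \left(\frac{1665}{811} - \frac{1844}{86}\right) = \left(6 + \frac{1}{8 \sqrt[4]{17}}\right) - \left(1665 \cdot \frac{1}{811} - \frac{922}{43}\right) = \left(6 + \frac{\frac{1}{17} \cdot 17^{\frac{3}{4}}}{8}\right) - \left(\frac{1665}{811} - \frac{922}{43}\right) = \left(6 + \frac{17^{\frac{3}{4}}}{136}\right) - - \frac{676147}{34873} = \left(6 + \frac{17^{\frac{3}{4}}}{136}\right) + \frac{676147}{34873} = \frac{885385}{34873} + \frac{17^{\frac{3}{4}}}{136}$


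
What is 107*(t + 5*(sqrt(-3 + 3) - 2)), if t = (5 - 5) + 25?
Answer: 1605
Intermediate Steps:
t = 25 (t = 0 + 25 = 25)
107*(t + 5*(sqrt(-3 + 3) - 2)) = 107*(25 + 5*(sqrt(-3 + 3) - 2)) = 107*(25 + 5*(sqrt(0) - 2)) = 107*(25 + 5*(0 - 2)) = 107*(25 + 5*(-2)) = 107*(25 - 10) = 107*15 = 1605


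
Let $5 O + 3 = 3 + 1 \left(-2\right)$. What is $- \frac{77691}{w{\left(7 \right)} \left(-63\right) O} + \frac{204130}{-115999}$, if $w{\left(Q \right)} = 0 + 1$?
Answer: $- \frac{15028703975}{4871958} \approx -3084.7$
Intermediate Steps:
$w{\left(Q \right)} = 1$
$O = - \frac{2}{5}$ ($O = - \frac{3}{5} + \frac{3 + 1 \left(-2\right)}{5} = - \frac{3}{5} + \frac{3 - 2}{5} = - \frac{3}{5} + \frac{1}{5} \cdot 1 = - \frac{3}{5} + \frac{1}{5} = - \frac{2}{5} \approx -0.4$)
$- \frac{77691}{w{\left(7 \right)} \left(-63\right) O} + \frac{204130}{-115999} = - \frac{77691}{1 \left(-63\right) \left(- \frac{2}{5}\right)} + \frac{204130}{-115999} = - \frac{77691}{\left(-63\right) \left(- \frac{2}{5}\right)} + 204130 \left(- \frac{1}{115999}\right) = - \frac{77691}{\frac{126}{5}} - \frac{204130}{115999} = \left(-77691\right) \frac{5}{126} - \frac{204130}{115999} = - \frac{129485}{42} - \frac{204130}{115999} = - \frac{15028703975}{4871958}$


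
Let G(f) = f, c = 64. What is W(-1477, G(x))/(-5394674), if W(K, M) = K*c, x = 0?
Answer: 47264/2697337 ≈ 0.017522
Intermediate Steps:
W(K, M) = 64*K (W(K, M) = K*64 = 64*K)
W(-1477, G(x))/(-5394674) = (64*(-1477))/(-5394674) = -94528*(-1/5394674) = 47264/2697337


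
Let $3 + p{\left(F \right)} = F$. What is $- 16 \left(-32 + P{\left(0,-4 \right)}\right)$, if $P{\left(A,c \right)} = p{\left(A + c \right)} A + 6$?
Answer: $416$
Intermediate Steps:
$p{\left(F \right)} = -3 + F$
$P{\left(A,c \right)} = 6 + A \left(-3 + A + c\right)$ ($P{\left(A,c \right)} = \left(-3 + \left(A + c\right)\right) A + 6 = \left(-3 + A + c\right) A + 6 = A \left(-3 + A + c\right) + 6 = 6 + A \left(-3 + A + c\right)$)
$- 16 \left(-32 + P{\left(0,-4 \right)}\right) = - 16 \left(-32 + \left(6 + 0 \left(-3 + 0 - 4\right)\right)\right) = - 16 \left(-32 + \left(6 + 0 \left(-7\right)\right)\right) = - 16 \left(-32 + \left(6 + 0\right)\right) = - 16 \left(-32 + 6\right) = \left(-16\right) \left(-26\right) = 416$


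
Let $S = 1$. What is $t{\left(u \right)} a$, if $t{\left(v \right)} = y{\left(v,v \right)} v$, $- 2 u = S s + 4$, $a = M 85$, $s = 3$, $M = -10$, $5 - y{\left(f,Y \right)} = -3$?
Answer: $23800$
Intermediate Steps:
$y{\left(f,Y \right)} = 8$ ($y{\left(f,Y \right)} = 5 - -3 = 5 + 3 = 8$)
$a = -850$ ($a = \left(-10\right) 85 = -850$)
$u = - \frac{7}{2}$ ($u = - \frac{1 \cdot 3 + 4}{2} = - \frac{3 + 4}{2} = \left(- \frac{1}{2}\right) 7 = - \frac{7}{2} \approx -3.5$)
$t{\left(v \right)} = 8 v$
$t{\left(u \right)} a = 8 \left(- \frac{7}{2}\right) \left(-850\right) = \left(-28\right) \left(-850\right) = 23800$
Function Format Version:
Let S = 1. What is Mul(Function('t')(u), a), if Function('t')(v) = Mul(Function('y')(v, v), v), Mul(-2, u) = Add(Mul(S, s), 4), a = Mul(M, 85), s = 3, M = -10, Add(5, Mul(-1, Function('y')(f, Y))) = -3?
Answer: 23800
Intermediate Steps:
Function('y')(f, Y) = 8 (Function('y')(f, Y) = Add(5, Mul(-1, -3)) = Add(5, 3) = 8)
a = -850 (a = Mul(-10, 85) = -850)
u = Rational(-7, 2) (u = Mul(Rational(-1, 2), Add(Mul(1, 3), 4)) = Mul(Rational(-1, 2), Add(3, 4)) = Mul(Rational(-1, 2), 7) = Rational(-7, 2) ≈ -3.5000)
Function('t')(v) = Mul(8, v)
Mul(Function('t')(u), a) = Mul(Mul(8, Rational(-7, 2)), -850) = Mul(-28, -850) = 23800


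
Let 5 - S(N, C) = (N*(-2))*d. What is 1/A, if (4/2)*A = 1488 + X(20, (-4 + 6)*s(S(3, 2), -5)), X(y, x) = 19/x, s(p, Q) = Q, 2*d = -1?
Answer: 20/14861 ≈ 0.0013458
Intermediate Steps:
d = -1/2 (d = (1/2)*(-1) = -1/2 ≈ -0.50000)
S(N, C) = 5 - N (S(N, C) = 5 - N*(-2)*(-1)/2 = 5 - (-2*N)*(-1)/2 = 5 - N)
A = 14861/20 (A = (1488 + 19/(((-4 + 6)*(-5))))/2 = (1488 + 19/((2*(-5))))/2 = (1488 + 19/(-10))/2 = (1488 + 19*(-1/10))/2 = (1488 - 19/10)/2 = (1/2)*(14861/10) = 14861/20 ≈ 743.05)
1/A = 1/(14861/20) = 20/14861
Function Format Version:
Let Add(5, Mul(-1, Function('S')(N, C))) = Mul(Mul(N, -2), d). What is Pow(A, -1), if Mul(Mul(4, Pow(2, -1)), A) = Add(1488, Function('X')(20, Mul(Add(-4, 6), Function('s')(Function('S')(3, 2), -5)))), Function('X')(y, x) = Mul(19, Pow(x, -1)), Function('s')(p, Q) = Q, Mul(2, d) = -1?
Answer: Rational(20, 14861) ≈ 0.0013458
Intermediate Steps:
d = Rational(-1, 2) (d = Mul(Rational(1, 2), -1) = Rational(-1, 2) ≈ -0.50000)
Function('S')(N, C) = Add(5, Mul(-1, N)) (Function('S')(N, C) = Add(5, Mul(-1, Mul(Mul(N, -2), Rational(-1, 2)))) = Add(5, Mul(-1, Mul(Mul(-2, N), Rational(-1, 2)))) = Add(5, Mul(-1, N)))
A = Rational(14861, 20) (A = Mul(Rational(1, 2), Add(1488, Mul(19, Pow(Mul(Add(-4, 6), -5), -1)))) = Mul(Rational(1, 2), Add(1488, Mul(19, Pow(Mul(2, -5), -1)))) = Mul(Rational(1, 2), Add(1488, Mul(19, Pow(-10, -1)))) = Mul(Rational(1, 2), Add(1488, Mul(19, Rational(-1, 10)))) = Mul(Rational(1, 2), Add(1488, Rational(-19, 10))) = Mul(Rational(1, 2), Rational(14861, 10)) = Rational(14861, 20) ≈ 743.05)
Pow(A, -1) = Pow(Rational(14861, 20), -1) = Rational(20, 14861)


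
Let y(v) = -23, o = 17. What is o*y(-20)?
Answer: -391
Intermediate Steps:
o*y(-20) = 17*(-23) = -391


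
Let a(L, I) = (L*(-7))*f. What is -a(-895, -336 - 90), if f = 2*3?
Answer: -37590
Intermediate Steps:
f = 6
a(L, I) = -42*L (a(L, I) = (L*(-7))*6 = -7*L*6 = -42*L)
-a(-895, -336 - 90) = -(-42)*(-895) = -1*37590 = -37590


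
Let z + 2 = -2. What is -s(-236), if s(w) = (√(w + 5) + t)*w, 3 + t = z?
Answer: -1652 + 236*I*√231 ≈ -1652.0 + 3586.9*I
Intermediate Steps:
z = -4 (z = -2 - 2 = -4)
t = -7 (t = -3 - 4 = -7)
s(w) = w*(-7 + √(5 + w)) (s(w) = (√(w + 5) - 7)*w = (√(5 + w) - 7)*w = (-7 + √(5 + w))*w = w*(-7 + √(5 + w)))
-s(-236) = -(-236)*(-7 + √(5 - 236)) = -(-236)*(-7 + √(-231)) = -(-236)*(-7 + I*√231) = -(1652 - 236*I*√231) = -1652 + 236*I*√231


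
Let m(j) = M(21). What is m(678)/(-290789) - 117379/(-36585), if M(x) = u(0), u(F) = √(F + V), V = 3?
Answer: 117379/36585 - √3/290789 ≈ 3.2084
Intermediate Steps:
u(F) = √(3 + F) (u(F) = √(F + 3) = √(3 + F))
M(x) = √3 (M(x) = √(3 + 0) = √3)
m(j) = √3
m(678)/(-290789) - 117379/(-36585) = √3/(-290789) - 117379/(-36585) = √3*(-1/290789) - 117379*(-1/36585) = -√3/290789 + 117379/36585 = 117379/36585 - √3/290789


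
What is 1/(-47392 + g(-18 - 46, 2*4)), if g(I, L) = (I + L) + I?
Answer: -1/47512 ≈ -2.1047e-5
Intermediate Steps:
g(I, L) = L + 2*I
1/(-47392 + g(-18 - 46, 2*4)) = 1/(-47392 + (2*4 + 2*(-18 - 46))) = 1/(-47392 + (8 + 2*(-64))) = 1/(-47392 + (8 - 128)) = 1/(-47392 - 120) = 1/(-47512) = -1/47512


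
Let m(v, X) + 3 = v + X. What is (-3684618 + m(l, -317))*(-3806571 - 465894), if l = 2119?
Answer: 15734715278835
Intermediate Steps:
m(v, X) = -3 + X + v (m(v, X) = -3 + (v + X) = -3 + (X + v) = -3 + X + v)
(-3684618 + m(l, -317))*(-3806571 - 465894) = (-3684618 + (-3 - 317 + 2119))*(-3806571 - 465894) = (-3684618 + 1799)*(-4272465) = -3682819*(-4272465) = 15734715278835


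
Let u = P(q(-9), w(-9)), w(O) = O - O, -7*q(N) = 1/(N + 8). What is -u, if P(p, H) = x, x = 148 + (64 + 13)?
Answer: -225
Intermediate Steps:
q(N) = -1/(7*(8 + N)) (q(N) = -1/(7*(N + 8)) = -1/(7*(8 + N)))
w(O) = 0
x = 225 (x = 148 + 77 = 225)
P(p, H) = 225
u = 225
-u = -1*225 = -225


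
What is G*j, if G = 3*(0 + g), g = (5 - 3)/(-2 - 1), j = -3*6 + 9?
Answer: 18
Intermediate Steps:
j = -9 (j = -18 + 9 = -9)
g = -⅔ (g = 2/(-3) = 2*(-⅓) = -⅔ ≈ -0.66667)
G = -2 (G = 3*(0 - ⅔) = 3*(-⅔) = -2)
G*j = -2*(-9) = 18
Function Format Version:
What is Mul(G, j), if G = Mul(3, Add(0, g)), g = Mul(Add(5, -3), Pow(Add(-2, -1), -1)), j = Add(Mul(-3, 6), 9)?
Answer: 18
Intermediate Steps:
j = -9 (j = Add(-18, 9) = -9)
g = Rational(-2, 3) (g = Mul(2, Pow(-3, -1)) = Mul(2, Rational(-1, 3)) = Rational(-2, 3) ≈ -0.66667)
G = -2 (G = Mul(3, Add(0, Rational(-2, 3))) = Mul(3, Rational(-2, 3)) = -2)
Mul(G, j) = Mul(-2, -9) = 18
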